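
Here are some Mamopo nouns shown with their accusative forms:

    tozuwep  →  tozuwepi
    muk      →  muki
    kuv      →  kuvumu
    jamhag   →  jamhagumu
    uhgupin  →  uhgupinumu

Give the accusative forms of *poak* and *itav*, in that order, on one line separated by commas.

Looking at the final consonant of each stem: -i when the stem ends in a voiceless consonant (*tozuwep*, *muk*); -umu when the stem ends in a voiced consonant (*kuv*, *jamhag*, *uhgupin*).
*poak* — final consonant /k/ (voiceless) → -i → *poaki*.
Since the final consonant of *itav* is /v/ (voiced), it takes -umu, giving *itavumu*.

poaki, itavumu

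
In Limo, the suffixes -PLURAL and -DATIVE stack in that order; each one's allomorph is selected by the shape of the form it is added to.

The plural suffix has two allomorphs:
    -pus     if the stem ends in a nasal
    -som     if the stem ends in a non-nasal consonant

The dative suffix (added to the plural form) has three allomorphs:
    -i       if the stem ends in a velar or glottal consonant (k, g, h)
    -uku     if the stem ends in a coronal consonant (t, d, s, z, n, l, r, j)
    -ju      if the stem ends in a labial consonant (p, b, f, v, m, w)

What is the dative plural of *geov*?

geovsomju

*geov* — final consonant /v/ (non-nasal) → -som → *geovsom*.
Since the final consonant of the plural form *geovsom* is /m/ (labial), it takes -ju, giving *geovsomju*.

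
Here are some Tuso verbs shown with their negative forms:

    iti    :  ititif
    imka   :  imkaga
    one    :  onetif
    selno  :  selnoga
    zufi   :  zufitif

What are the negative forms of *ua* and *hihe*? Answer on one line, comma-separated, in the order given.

The suffix is conditioned by the last vowel: -tif when the last vowel of the stem is a front vowel (*iti*, *one*, *zufi*); -ga when the last vowel of the stem is a back vowel (*imka*, *selno*).
Since the last vowel of *ua* is /a/ (a back vowel), it takes -ga, giving *uaga*.
*hihe*: last vowel = /e/, a front vowel → -tif → *hihetif*.

uaga, hihetif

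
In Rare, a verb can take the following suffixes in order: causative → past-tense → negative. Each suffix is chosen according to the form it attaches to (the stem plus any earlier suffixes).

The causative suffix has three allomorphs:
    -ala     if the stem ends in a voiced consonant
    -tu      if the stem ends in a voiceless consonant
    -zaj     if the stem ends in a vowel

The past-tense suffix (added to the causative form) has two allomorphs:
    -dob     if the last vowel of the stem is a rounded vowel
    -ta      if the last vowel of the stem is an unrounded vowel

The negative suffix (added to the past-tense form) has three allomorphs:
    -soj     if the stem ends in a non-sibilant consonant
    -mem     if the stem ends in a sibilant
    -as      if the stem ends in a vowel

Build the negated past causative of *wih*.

wihtudobsoj

The final sound of *wih* is /h/, which is a voiceless consonant, so the causative suffix is -tu, giving *wihtu*.
The last vowel of the causative form *wihtu* is /u/, which is a rounded vowel, so the past-tense suffix is -dob, giving *wihtudob*.
Since the final sound of the past-tense form *wihtudob* is /b/ (a non-sibilant consonant), it takes -soj, giving *wihtudobsoj*.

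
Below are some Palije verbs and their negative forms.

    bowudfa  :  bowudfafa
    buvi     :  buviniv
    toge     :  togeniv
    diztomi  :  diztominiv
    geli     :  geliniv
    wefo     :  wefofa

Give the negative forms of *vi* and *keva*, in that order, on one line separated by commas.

viniv, kevafa

The pattern is front/back vowel harmony: -niv when the last vowel of the stem is a front vowel (*buvi*, *toge*, *diztomi*, *geli*); -fa when the last vowel of the stem is a back vowel (*bowudfa*, *wefo*).
*vi*: last vowel = /i/, a front vowel → -niv → *viniv*.
*keva* — last vowel /a/ (a back vowel) → -fa → *kevafa*.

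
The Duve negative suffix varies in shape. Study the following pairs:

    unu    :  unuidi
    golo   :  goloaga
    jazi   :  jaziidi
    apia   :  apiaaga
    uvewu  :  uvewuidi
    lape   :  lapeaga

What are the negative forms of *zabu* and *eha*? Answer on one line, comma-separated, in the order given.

zabuidi, ehaaga

The pattern is height harmony: -idi when the last vowel of the stem is a high vowel (*unu*, *jazi*, *uvewu*); -aga when the last vowel of the stem is a non-high vowel (*golo*, *apia*, *lape*).
*zabu*: last vowel = /u/, a high vowel → -idi → *zabuidi*.
The last vowel of *eha* is /a/, which is a non-high vowel, so the suffix is -aga, giving *ehaaga*.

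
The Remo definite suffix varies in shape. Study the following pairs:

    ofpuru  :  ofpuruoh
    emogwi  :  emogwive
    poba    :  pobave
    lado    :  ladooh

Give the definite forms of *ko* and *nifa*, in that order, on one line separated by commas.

kooh, nifave

The pattern is rounding harmony: -oh when the last vowel of the stem is a rounded vowel (*ofpuru*, *lado*); -ve when the last vowel of the stem is an unrounded vowel (*emogwi*, *poba*).
The last vowel of *ko* is /o/, which is a rounded vowel, so the suffix is -oh, giving *kooh*.
The last vowel of *nifa* is /a/, which is an unrounded vowel, so the suffix is -ve, giving *nifave*.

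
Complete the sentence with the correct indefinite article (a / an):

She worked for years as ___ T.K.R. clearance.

a

The indefinite article is chosen by the initial *sound* of the following word, not its spelling.
The initialism *T.K.R.* is read letter by letter; the first letter, T, is pronounced /tiː/, which begins with a consonant sound.
So the article is *a*: She worked for years as a T.K.R. clearance.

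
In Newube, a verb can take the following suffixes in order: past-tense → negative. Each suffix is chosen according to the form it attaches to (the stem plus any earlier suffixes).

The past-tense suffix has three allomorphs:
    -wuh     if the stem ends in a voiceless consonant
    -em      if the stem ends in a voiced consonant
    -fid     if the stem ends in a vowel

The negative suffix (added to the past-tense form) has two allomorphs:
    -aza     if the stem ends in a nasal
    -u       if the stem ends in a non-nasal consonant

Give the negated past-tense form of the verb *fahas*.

The final sound of *fahas* is /s/, which is a voiceless consonant, so the past-tense suffix is -wuh, giving *fahaswuh*.
The past-tense form *fahaswuh*: final consonant = /h/, non-nasal → -u → *fahaswuhu*.

fahaswuhu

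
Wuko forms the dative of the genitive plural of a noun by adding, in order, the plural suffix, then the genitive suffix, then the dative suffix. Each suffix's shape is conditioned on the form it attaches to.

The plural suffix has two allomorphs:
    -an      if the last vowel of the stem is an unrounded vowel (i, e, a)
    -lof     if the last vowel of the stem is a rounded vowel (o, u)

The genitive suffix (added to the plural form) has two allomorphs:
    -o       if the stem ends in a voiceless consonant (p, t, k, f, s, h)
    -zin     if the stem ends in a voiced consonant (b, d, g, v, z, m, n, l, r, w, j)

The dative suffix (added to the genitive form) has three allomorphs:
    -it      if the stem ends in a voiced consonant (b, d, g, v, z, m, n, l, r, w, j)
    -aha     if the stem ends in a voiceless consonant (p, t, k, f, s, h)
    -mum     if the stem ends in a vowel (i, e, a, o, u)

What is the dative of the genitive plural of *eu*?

Since the last vowel of *eu* is /u/ (a rounded vowel), it takes -lof, giving *eulof*.
The final consonant of the plural form *eulof* is /f/, which is voiceless, so the genitive suffix is -o, giving *eulofo*.
Since the final sound of the genitive form *eulofo* is /o/ (a vowel), it takes -mum, giving *eulofomum*.

eulofomum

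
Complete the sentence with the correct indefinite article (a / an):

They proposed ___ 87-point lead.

The indefinite article is chosen by the initial *sound* of the following word, not its spelling.
The number *87* is spoken "eighty-…", beginning with /ˈeɪti/ — a vowel sound.
So the article is *an*: They proposed an 87-point lead.

an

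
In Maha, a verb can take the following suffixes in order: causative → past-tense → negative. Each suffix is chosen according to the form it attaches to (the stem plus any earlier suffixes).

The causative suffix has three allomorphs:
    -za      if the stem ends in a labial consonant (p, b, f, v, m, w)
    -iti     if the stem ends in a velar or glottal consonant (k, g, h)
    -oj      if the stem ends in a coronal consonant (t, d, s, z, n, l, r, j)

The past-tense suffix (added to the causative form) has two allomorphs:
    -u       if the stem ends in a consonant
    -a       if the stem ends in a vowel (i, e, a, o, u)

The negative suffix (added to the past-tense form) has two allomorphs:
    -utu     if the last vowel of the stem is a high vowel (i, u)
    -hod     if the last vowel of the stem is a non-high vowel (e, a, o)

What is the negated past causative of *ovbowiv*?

*ovbowiv* — final consonant /v/ (labial) → -za → *ovbowivza*.
The final sound of the causative form *ovbowivza* is /a/, which is a vowel, so the past-tense suffix is -a, giving *ovbowivzaa*.
The past-tense form *ovbowivzaa*: last vowel = /a/, a non-high vowel → -hod → *ovbowivzaahod*.

ovbowivzaahod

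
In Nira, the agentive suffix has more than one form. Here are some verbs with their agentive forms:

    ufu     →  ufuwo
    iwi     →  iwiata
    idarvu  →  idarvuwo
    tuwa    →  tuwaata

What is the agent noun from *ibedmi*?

The suffix is conditioned by the last vowel: -wo when the last vowel of the stem is a rounded vowel (*ufu*, *idarvu*); -ata when the last vowel of the stem is an unrounded vowel (*iwi*, *tuwa*).
*ibedmi*: last vowel = /i/, an unrounded vowel → -ata → *ibedmiata*.

ibedmiata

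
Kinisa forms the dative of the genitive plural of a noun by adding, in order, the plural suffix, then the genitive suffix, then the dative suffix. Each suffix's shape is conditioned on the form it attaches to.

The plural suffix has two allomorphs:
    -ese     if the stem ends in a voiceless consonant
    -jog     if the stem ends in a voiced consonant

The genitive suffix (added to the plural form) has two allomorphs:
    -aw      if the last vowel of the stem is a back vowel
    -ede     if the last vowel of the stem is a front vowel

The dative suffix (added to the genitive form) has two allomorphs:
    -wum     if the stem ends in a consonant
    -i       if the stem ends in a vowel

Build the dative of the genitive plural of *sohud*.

The final consonant of *sohud* is /d/, which is voiced, so the plural suffix is -jog, giving *sohudjog*.
Since the last vowel of the plural form *sohudjog* is /o/ (a back vowel), it takes -aw, giving *sohudjogaw*.
The final sound of the genitive form *sohudjogaw* is /w/, which is a consonant, so the dative suffix is -wum, giving *sohudjogawwum*.

sohudjogawwum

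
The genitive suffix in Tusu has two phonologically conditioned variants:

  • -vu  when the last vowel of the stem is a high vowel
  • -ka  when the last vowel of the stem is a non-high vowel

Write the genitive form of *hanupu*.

hanupuvu

Since the last vowel of *hanupu* is /u/ (a high vowel), it takes -vu, giving *hanupuvu*.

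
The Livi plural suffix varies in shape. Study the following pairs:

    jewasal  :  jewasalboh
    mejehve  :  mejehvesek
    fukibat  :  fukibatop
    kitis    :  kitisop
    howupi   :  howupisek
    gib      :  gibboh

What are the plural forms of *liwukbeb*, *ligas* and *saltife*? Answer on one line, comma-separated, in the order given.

liwukbebboh, ligasop, saltifesek

Looking at the final sound of each stem: -op when the stem ends in a voiceless consonant (*fukibat*, *kitis*); -boh when the stem ends in a voiced consonant (*jewasal*, *gib*); -sek when the stem ends in a vowel (*mejehve*, *howupi*).
*liwukbeb*: final sound = /b/, a voiced consonant → -boh → *liwukbebboh*.
*ligas* — final sound /s/ (a voiceless consonant) → -op → *ligasop*.
*saltife* — final sound /e/ (a vowel) → -sek → *saltifesek*.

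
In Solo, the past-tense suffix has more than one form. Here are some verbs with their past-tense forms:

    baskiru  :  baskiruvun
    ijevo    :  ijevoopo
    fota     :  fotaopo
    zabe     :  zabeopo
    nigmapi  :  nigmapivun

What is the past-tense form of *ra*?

The pattern is height harmony: -vun when the last vowel of the stem is a high vowel (*baskiru*, *nigmapi*); -opo when the last vowel of the stem is a non-high vowel (*ijevo*, *fota*, *zabe*).
*ra*: last vowel = /a/, a non-high vowel → -opo → *raopo*.

raopo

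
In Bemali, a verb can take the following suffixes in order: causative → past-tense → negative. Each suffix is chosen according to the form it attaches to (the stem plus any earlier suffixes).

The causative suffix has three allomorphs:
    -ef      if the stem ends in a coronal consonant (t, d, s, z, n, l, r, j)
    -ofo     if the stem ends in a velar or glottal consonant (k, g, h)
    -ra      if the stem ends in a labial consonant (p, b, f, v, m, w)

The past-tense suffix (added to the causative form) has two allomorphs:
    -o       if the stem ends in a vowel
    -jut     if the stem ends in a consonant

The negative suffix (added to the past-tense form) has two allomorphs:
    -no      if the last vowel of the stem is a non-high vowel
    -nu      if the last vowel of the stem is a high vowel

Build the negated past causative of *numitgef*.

numitgefraono

The final consonant of *numitgef* is /f/, which is labial, so the causative suffix is -ra, giving *numitgefra*.
The final sound of the causative form *numitgefra* is /a/, which is a vowel, so the past-tense suffix is -o, giving *numitgefrao*.
The last vowel of the past-tense form *numitgefrao* is /o/, which is a non-high vowel, so the negative suffix is -no, giving *numitgefraono*.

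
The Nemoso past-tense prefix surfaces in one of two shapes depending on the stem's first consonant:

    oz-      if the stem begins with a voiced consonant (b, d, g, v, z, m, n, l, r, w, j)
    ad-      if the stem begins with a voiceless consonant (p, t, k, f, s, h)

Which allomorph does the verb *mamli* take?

oz-

*mamli* — first consonant /m/ (voiced) → oz-.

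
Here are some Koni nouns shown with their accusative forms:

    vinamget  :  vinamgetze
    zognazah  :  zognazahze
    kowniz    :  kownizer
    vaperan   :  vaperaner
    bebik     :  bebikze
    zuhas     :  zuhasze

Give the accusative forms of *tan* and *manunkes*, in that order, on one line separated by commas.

taner, manunkesze

The suffix is conditioned by the final consonant: -ze when the stem ends in a voiceless consonant (*vinamget*, *zognazah*, *bebik*, *zuhas*); -er when the stem ends in a voiced consonant (*kowniz*, *vaperan*).
*tan* — final consonant /n/ (voiced) → -er → *taner*.
The final consonant of *manunkes* is /s/, which is voiceless, so the suffix is -ze, giving *manunkesze*.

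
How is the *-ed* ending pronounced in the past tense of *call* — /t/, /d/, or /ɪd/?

The stem *call* ends in a voiced sound other than /d/.
The -ed suffix is realized as /ɪd/ after /t, d/; as /t/ after other voiceless consonants; and as /d/ after other voiced sounds.
So -ed on *call* is pronounced /d/.

/d/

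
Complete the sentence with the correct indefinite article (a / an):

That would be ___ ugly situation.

an

The indefinite article is chosen by the initial *sound* of the following word, not its spelling.
*ugly* begins with the sound /ʌ/ (u pronounced /ʌ/) — a vowel sound.
So the article is *an*: That would be an ugly situation.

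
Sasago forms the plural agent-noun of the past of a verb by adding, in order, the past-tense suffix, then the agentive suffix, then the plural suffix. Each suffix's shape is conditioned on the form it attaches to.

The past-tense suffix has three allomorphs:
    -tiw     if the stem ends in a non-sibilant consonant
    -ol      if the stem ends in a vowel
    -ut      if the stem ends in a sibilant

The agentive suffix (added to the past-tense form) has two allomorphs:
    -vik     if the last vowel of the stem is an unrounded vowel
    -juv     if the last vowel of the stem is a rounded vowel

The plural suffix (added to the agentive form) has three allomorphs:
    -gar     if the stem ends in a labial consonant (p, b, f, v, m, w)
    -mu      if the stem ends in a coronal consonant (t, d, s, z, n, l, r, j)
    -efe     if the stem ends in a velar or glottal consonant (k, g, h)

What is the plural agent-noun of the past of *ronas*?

ronasutjuvgar

*ronas* — final sound /s/ (a sibilant) → -ut → *ronasut*.
The last vowel of the past-tense form *ronasut* is /u/, which is a rounded vowel, so the agentive suffix is -juv, giving *ronasutjuv*.
Since the final consonant of the agentive form *ronasutjuv* is /v/ (labial), it takes -gar, giving *ronasutjuvgar*.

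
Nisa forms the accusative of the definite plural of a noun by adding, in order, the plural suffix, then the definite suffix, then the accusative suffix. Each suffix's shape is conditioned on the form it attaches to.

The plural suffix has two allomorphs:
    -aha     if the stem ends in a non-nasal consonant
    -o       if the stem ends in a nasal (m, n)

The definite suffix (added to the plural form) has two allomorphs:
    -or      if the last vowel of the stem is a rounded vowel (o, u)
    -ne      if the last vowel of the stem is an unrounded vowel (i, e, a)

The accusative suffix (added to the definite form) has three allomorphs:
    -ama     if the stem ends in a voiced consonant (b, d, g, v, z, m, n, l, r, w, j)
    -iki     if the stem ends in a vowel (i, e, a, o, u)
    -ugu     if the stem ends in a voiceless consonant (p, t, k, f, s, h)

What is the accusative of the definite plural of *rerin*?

rerinoorama

The final consonant of *rerin* is /n/, which is a nasal, so the plural suffix is -o, giving *rerino*.
The last vowel of the plural form *rerino* is /o/, which is a rounded vowel, so the definite suffix is -or, giving *rerinoor*.
Since the final sound of the definite form *rerinoor* is /r/ (a voiced consonant), it takes -ama, giving *rerinoorama*.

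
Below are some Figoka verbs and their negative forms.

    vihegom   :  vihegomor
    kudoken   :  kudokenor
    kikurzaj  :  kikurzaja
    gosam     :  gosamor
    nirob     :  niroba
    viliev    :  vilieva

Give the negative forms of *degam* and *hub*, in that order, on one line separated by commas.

Looking at the final consonant of each stem: -or when the stem ends in a nasal (*vihegom*, *kudoken*, *gosam*); -a when the stem ends in a non-nasal consonant (*kikurzaj*, *nirob*, *viliev*).
*degam* — final consonant /m/ (a nasal) → -or → *degamor*.
The final consonant of *hub* is /b/, which is non-nasal, so the suffix is -a, giving *huba*.

degamor, huba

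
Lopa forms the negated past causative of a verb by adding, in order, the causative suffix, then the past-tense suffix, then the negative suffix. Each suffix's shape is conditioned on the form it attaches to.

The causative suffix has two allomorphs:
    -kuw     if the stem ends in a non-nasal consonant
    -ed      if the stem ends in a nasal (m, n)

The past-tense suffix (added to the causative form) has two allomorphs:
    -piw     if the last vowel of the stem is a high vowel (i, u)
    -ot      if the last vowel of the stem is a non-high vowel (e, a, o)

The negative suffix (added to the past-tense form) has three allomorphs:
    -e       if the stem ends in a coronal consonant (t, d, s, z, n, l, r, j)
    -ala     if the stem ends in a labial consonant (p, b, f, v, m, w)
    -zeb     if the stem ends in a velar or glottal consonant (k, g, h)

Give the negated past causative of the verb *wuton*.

The final consonant of *wuton* is /n/, which is a nasal, so the causative suffix is -ed, giving *wutoned*.
The causative form *wutoned*: last vowel = /e/, a non-high vowel → -ot → *wutonedot*.
The final consonant of the past-tense form *wutonedot* is /t/, which is coronal, so the negative suffix is -e, giving *wutonedote*.

wutonedote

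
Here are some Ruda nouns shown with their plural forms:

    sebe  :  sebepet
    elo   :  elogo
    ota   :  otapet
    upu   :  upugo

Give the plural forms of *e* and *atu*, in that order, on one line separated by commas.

The alternation tracks the last vowel of the stem — -go when the last vowel of the stem is a rounded vowel (*elo*, *upu*); -pet when the last vowel of the stem is an unrounded vowel (*sebe*, *ota*).
Since the last vowel of *e* is /e/ (an unrounded vowel), it takes -pet, giving *epet*.
*atu*: last vowel = /u/, a rounded vowel → -go → *atugo*.

epet, atugo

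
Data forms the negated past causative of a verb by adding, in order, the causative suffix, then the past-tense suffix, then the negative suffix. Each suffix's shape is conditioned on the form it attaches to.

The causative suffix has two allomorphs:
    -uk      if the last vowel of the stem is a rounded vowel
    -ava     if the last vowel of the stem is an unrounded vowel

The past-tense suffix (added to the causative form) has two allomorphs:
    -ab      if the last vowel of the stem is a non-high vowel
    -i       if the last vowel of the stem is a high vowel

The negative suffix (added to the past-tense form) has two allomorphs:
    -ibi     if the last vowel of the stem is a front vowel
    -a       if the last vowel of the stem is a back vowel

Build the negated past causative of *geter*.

The last vowel of *geter* is /e/, which is an unrounded vowel, so the causative suffix is -ava, giving *geterava*.
The causative form *geterava*: last vowel = /a/, a non-high vowel → -ab → *geteravaab*.
The last vowel of the past-tense form *geteravaab* is /a/, which is a back vowel, so the negative suffix is -a, giving *geteravaaba*.

geteravaaba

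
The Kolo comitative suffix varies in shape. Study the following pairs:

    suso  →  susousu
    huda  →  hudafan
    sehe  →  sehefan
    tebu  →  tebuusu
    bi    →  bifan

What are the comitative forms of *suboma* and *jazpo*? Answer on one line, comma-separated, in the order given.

The alternation tracks the last vowel of the stem — -usu when the last vowel of the stem is a rounded vowel (*suso*, *tebu*); -fan when the last vowel of the stem is an unrounded vowel (*huda*, *sehe*, *bi*).
*suboma* — last vowel /a/ (an unrounded vowel) → -fan → *subomafan*.
*jazpo*: last vowel = /o/, a rounded vowel → -usu → *jazpousu*.

subomafan, jazpousu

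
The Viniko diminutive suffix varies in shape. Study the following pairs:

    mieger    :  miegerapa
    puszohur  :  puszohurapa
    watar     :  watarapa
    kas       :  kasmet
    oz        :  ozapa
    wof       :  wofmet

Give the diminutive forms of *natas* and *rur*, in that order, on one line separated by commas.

natasmet, rurapa

The suffix is conditioned by the final consonant: -met when the stem ends in a voiceless consonant (*kas*, *wof*); -apa when the stem ends in a voiced consonant (*mieger*, *puszohur*, *watar*, *oz*).
Since the final consonant of *natas* is /s/ (voiceless), it takes -met, giving *natasmet*.
The final consonant of *rur* is /r/, which is voiced, so the suffix is -apa, giving *rurapa*.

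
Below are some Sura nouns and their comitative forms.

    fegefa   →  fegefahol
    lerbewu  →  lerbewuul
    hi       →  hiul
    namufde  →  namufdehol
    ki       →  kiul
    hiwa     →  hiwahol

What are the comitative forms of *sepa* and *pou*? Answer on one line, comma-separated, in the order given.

sepahol, pouul

The suffix is conditioned by the last vowel: -ul when the last vowel of the stem is a high vowel (*lerbewu*, *hi*, *ki*); -hol when the last vowel of the stem is a non-high vowel (*fegefa*, *namufde*, *hiwa*).
Since the last vowel of *sepa* is /a/ (a non-high vowel), it takes -hol, giving *sepahol*.
*pou* — last vowel /u/ (a high vowel) → -ul → *pouul*.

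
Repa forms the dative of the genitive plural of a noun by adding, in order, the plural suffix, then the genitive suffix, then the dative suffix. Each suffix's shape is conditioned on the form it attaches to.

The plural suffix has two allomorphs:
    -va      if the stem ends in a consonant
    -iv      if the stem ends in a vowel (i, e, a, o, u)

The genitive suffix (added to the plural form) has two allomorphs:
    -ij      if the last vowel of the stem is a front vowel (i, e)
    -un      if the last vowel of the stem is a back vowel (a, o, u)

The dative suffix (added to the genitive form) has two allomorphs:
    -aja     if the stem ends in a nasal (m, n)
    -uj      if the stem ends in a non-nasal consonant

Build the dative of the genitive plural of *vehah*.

Since the final sound of *vehah* is /h/ (a consonant), it takes -va, giving *vehahva*.
The plural form *vehahva* — last vowel /a/ (a back vowel) → -un → *vehahvaun*.
The genitive form *vehahvaun*: final consonant = /n/, a nasal → -aja → *vehahvaunaja*.

vehahvaunaja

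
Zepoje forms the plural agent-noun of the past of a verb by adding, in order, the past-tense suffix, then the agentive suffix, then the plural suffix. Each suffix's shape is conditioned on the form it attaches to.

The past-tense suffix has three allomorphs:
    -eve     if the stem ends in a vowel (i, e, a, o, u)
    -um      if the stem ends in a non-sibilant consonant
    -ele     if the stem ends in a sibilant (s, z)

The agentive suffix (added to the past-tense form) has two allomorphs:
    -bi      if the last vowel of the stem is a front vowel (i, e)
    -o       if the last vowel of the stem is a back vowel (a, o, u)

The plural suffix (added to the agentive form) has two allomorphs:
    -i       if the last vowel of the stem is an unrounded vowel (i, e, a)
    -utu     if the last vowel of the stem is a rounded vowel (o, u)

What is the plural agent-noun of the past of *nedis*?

nediselebii

Since the final sound of *nedis* is /s/ (a sibilant), it takes -ele, giving *nedisele*.
The last vowel of the past-tense form *nedisele* is /e/, which is a front vowel, so the agentive suffix is -bi, giving *nediselebi*.
The agentive form *nediselebi*: last vowel = /i/, an unrounded vowel → -i → *nediselebii*.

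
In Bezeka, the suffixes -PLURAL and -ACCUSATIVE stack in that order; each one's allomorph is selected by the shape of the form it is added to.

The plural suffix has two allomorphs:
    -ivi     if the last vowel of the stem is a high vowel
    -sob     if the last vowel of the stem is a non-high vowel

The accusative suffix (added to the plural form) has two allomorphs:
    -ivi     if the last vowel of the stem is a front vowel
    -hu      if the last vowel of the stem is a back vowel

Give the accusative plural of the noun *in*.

iniviivi

The last vowel of *in* is /i/, which is a high vowel, so the plural suffix is -ivi, giving *inivi*.
The last vowel of the plural form *inivi* is /i/, which is a front vowel, so the accusative suffix is -ivi, giving *iniviivi*.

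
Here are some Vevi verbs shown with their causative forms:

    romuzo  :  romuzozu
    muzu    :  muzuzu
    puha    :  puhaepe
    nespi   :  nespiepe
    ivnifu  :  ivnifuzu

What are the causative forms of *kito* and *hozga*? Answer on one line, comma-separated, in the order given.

The alternation tracks the last vowel of the stem — -zu when the last vowel of the stem is a rounded vowel (*romuzo*, *muzu*, *ivnifu*); -epe when the last vowel of the stem is an unrounded vowel (*puha*, *nespi*).
Since the last vowel of *kito* is /o/ (a rounded vowel), it takes -zu, giving *kitozu*.
Since the last vowel of *hozga* is /a/ (an unrounded vowel), it takes -epe, giving *hozgaepe*.

kitozu, hozgaepe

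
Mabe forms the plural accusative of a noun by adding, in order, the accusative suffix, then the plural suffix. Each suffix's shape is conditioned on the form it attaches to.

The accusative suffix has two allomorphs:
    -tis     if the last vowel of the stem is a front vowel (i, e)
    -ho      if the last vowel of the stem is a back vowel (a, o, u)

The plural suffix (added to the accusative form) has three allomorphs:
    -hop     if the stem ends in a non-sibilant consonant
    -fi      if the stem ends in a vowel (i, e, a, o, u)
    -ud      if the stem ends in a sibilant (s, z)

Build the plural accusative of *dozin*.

dozintisud

The last vowel of *dozin* is /i/, which is a front vowel, so the accusative suffix is -tis, giving *dozintis*.
The accusative form *dozintis*: final sound = /s/, a sibilant → -ud → *dozintisud*.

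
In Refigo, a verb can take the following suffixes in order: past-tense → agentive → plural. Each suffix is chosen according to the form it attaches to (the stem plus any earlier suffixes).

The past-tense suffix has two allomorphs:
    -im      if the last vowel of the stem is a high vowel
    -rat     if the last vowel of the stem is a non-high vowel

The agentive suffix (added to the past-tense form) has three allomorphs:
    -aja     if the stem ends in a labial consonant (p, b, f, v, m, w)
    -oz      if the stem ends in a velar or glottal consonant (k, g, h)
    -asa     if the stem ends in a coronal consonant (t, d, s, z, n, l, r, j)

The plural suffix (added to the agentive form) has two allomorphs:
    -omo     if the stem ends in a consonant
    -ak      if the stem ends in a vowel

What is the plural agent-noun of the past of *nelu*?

neluimajaak

*nelu* — last vowel /u/ (a high vowel) → -im → *neluim*.
The final consonant of the past-tense form *neluim* is /m/, which is labial, so the agentive suffix is -aja, giving *neluimaja*.
The final sound of the agentive form *neluimaja* is /a/, which is a vowel, so the plural suffix is -ak, giving *neluimajaak*.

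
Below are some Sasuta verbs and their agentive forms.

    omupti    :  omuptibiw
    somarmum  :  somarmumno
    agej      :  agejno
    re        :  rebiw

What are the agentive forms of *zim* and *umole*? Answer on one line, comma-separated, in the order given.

zimno, umolebiw

The suffix is conditioned by the final sound: -no when the stem ends in a consonant (*somarmum*, *agej*); -biw when the stem ends in a vowel (*omupti*, *re*).
Since the final sound of *zim* is /m/ (a consonant), it takes -no, giving *zimno*.
*umole* — final sound /e/ (a vowel) → -biw → *umolebiw*.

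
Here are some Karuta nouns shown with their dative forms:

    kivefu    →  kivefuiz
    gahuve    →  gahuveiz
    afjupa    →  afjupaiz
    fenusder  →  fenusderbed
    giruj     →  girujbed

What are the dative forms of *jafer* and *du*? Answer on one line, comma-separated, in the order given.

Looking at the final sound of each stem: -bed when the stem ends in a consonant (*fenusder*, *giruj*); -iz when the stem ends in a vowel (*kivefu*, *gahuve*, *afjupa*).
The final sound of *jafer* is /r/, which is a consonant, so the suffix is -bed, giving *jaferbed*.
*du*: final sound = /u/, a vowel → -iz → *duiz*.

jaferbed, duiz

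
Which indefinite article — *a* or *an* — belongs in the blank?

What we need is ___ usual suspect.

The indefinite article is chosen by the initial *sound* of the following word, not its spelling.
*usual* begins with the sound /juː/ (u pronounced /juː/) — a consonant sound.
So the article is *a*: What we need is a usual suspect.

a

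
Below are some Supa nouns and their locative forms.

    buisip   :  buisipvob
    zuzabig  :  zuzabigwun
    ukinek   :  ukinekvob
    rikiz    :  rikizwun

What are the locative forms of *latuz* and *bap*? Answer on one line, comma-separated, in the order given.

The alternation tracks the final consonant of the stem — -vob when the stem ends in a voiceless consonant (*buisip*, *ukinek*); -wun when the stem ends in a voiced consonant (*zuzabig*, *rikiz*).
Since the final consonant of *latuz* is /z/ (voiced), it takes -wun, giving *latuzwun*.
*bap*: final consonant = /p/, voiceless → -vob → *bapvob*.

latuzwun, bapvob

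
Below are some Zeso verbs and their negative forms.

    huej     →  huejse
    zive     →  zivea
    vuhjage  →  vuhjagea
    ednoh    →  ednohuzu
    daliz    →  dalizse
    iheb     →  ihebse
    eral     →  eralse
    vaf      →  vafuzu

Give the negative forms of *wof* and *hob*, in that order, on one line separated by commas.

Looking at the final sound of each stem: -uzu when the stem ends in a voiceless consonant (*ednoh*, *vaf*); -se when the stem ends in a voiced consonant (*huej*, *daliz*, *iheb*, *eral*); -a when the stem ends in a vowel (*zive*, *vuhjage*).
*wof*: final sound = /f/, a voiceless consonant → -uzu → *wofuzu*.
*hob* — final sound /b/ (a voiced consonant) → -se → *hobse*.

wofuzu, hobse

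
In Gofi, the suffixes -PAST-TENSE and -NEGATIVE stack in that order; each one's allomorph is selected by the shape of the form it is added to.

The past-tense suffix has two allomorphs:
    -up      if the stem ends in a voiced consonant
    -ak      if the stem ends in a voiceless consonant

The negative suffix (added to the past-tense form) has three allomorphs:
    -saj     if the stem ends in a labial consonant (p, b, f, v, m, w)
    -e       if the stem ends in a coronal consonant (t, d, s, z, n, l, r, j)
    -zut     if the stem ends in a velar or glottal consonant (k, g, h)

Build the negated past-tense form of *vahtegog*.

vahtegogupsaj

*vahtegog* — final consonant /g/ (voiced) → -up → *vahtegogup*.
The past-tense form *vahtegogup* — final consonant /p/ (labial) → -saj → *vahtegogupsaj*.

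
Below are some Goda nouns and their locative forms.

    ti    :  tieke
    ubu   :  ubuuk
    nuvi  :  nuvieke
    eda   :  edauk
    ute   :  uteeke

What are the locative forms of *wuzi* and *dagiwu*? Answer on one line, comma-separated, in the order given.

Looking at the last vowel of each stem: -eke when the last vowel of the stem is a front vowel (*ti*, *nuvi*, *ute*); -uk when the last vowel of the stem is a back vowel (*ubu*, *eda*).
The last vowel of *wuzi* is /i/, which is a front vowel, so the suffix is -eke, giving *wuzieke*.
*dagiwu*: last vowel = /u/, a back vowel → -uk → *dagiwuuk*.

wuzieke, dagiwuuk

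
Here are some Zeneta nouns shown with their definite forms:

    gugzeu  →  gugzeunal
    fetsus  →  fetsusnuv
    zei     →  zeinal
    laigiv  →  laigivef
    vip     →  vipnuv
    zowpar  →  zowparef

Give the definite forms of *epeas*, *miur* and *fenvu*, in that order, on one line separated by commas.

epeasnuv, miuref, fenvunal

The alternation tracks the final sound of the stem — -nuv when the stem ends in a voiceless consonant (*fetsus*, *vip*); -ef when the stem ends in a voiced consonant (*laigiv*, *zowpar*); -nal when the stem ends in a vowel (*gugzeu*, *zei*).
Since the final sound of *epeas* is /s/ (a voiceless consonant), it takes -nuv, giving *epeasnuv*.
*miur* — final sound /r/ (a voiced consonant) → -ef → *miuref*.
Since the final sound of *fenvu* is /u/ (a vowel), it takes -nal, giving *fenvunal*.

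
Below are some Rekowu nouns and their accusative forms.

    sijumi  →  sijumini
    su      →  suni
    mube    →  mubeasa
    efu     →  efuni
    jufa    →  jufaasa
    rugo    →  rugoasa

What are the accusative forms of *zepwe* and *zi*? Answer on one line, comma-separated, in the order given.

Looking at the last vowel of each stem: -ni when the last vowel of the stem is a high vowel (*sijumi*, *su*, *efu*); -asa when the last vowel of the stem is a non-high vowel (*mube*, *jufa*, *rugo*).
*zepwe* — last vowel /e/ (a non-high vowel) → -asa → *zepweasa*.
*zi*: last vowel = /i/, a high vowel → -ni → *zini*.

zepweasa, zini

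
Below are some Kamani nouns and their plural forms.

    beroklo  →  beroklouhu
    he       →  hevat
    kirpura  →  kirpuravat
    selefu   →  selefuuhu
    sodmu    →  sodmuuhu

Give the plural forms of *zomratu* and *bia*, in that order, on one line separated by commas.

The suffix is conditioned by the last vowel: -uhu when the last vowel of the stem is a rounded vowel (*beroklo*, *selefu*, *sodmu*); -vat when the last vowel of the stem is an unrounded vowel (*he*, *kirpura*).
*zomratu* — last vowel /u/ (a rounded vowel) → -uhu → *zomratuuhu*.
*bia*: last vowel = /a/, an unrounded vowel → -vat → *biavat*.

zomratuuhu, biavat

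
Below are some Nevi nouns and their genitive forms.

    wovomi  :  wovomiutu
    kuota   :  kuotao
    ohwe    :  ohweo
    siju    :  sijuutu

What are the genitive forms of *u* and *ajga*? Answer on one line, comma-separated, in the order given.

Looking at the last vowel of each stem: -utu when the last vowel of the stem is a high vowel (*wovomi*, *siju*); -o when the last vowel of the stem is a non-high vowel (*kuota*, *ohwe*).
*u* — last vowel /u/ (a high vowel) → -utu → *uutu*.
Since the last vowel of *ajga* is /a/ (a non-high vowel), it takes -o, giving *ajgao*.

uutu, ajgao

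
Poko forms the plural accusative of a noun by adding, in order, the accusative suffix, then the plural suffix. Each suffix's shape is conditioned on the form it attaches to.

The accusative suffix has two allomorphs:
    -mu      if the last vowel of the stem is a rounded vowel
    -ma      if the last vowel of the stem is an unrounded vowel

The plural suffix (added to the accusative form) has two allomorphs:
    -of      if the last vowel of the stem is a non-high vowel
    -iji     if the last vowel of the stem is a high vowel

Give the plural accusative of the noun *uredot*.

uredotmuiji

The last vowel of *uredot* is /o/, which is a rounded vowel, so the accusative suffix is -mu, giving *uredotmu*.
Since the last vowel of the accusative form *uredotmu* is /u/ (a high vowel), it takes -iji, giving *uredotmuiji*.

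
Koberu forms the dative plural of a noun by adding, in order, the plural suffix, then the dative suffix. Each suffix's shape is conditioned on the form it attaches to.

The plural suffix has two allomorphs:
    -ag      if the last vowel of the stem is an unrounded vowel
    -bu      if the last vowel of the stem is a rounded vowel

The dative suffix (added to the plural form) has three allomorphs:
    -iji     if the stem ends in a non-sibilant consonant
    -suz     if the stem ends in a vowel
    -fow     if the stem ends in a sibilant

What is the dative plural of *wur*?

wurbusuz

The last vowel of *wur* is /u/, which is a rounded vowel, so the plural suffix is -bu, giving *wurbu*.
The plural form *wurbu* — final sound /u/ (a vowel) → -suz → *wurbusuz*.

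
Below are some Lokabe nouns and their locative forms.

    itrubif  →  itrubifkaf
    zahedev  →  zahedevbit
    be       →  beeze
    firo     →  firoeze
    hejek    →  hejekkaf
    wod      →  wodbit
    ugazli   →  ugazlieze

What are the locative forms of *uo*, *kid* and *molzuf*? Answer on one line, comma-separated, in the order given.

The pattern is voicing of the final sound: -kaf when the stem ends in a voiceless consonant (*itrubif*, *hejek*); -bit when the stem ends in a voiced consonant (*zahedev*, *wod*); -eze when the stem ends in a vowel (*be*, *firo*, *ugazli*).
Since the final sound of *uo* is /o/ (a vowel), it takes -eze, giving *uoeze*.
Since the final sound of *kid* is /d/ (a voiced consonant), it takes -bit, giving *kidbit*.
*molzuf* — final sound /f/ (a voiceless consonant) → -kaf → *molzufkaf*.

uoeze, kidbit, molzufkaf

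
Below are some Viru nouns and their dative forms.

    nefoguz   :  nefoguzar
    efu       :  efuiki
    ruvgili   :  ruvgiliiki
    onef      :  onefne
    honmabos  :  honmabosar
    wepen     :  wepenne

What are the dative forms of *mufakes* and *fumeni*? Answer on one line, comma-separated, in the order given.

The pattern is sibilance of the final sound: -ar when the stem ends in a sibilant (*nefoguz*, *honmabos*); -ne when the stem ends in a non-sibilant consonant (*onef*, *wepen*); -iki when the stem ends in a vowel (*efu*, *ruvgili*).
The final sound of *mufakes* is /s/, which is a sibilant, so the suffix is -ar, giving *mufakesar*.
*fumeni* — final sound /i/ (a vowel) → -iki → *fumeniiki*.

mufakesar, fumeniiki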